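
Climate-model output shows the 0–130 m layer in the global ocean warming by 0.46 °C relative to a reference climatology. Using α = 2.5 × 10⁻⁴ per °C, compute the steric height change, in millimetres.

Δh = αΔT·H = 2.5×10⁻⁴ × 0.46 × 130 = 0.01495 m

Δh = 15 mm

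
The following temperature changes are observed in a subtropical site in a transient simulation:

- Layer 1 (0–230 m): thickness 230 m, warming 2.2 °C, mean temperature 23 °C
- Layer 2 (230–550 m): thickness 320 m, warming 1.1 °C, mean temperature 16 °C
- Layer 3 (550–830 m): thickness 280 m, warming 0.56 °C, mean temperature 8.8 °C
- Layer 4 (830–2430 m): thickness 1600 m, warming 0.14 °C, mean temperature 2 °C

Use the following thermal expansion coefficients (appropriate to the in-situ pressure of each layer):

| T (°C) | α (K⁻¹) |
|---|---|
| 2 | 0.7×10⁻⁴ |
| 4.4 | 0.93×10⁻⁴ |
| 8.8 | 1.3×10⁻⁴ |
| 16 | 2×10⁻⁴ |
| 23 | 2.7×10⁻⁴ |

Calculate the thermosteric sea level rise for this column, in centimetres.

Layer 1 at 23 °C → α = 2.7×10⁻⁴ K⁻¹
Layer 2 at 16 °C → α = 2×10⁻⁴ K⁻¹
Layer 3 at 8.8 °C → α = 1.3×10⁻⁴ K⁻¹
Layer 4 at 2 °C → α = 0.7×10⁻⁴ K⁻¹
Layer 1: 2.2 × 2.7×10⁻⁴ × 230 = 0.13662 m
320 × 2×10⁻⁴ × 1.1 = 0.07040 m
1.3×10⁻⁴ × 0.56 × 280 = 0.020384 m
0.14 × 1600 × 0.7×10⁻⁴ = 0.01568 m
Δh = 0.13662 + 0.07040 + 0.020384 + 0.01568 = 0.243084 m ≈ 24.3 cm

about 24.3 cm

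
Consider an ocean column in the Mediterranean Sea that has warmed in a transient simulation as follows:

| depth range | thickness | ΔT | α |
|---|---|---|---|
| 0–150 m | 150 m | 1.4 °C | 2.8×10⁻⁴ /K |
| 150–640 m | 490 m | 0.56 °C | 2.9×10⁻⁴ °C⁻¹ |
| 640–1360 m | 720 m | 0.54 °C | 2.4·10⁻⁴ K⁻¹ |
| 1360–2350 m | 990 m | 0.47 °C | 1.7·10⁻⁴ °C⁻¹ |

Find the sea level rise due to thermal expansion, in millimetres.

about 311 mm

Layer 1: 1.4 × 2.8×10⁻⁴ × 150 = 0.05880 m
490 × 0.56 × 2.9×10⁻⁴ = 0.079576 m
640–1360 m: 0.54 × 720 × 2.4×10⁻⁴ = 0.093312 m
1360–2350 m: 0.47 × 1.7×10⁻⁴ × 990 = 0.079101 m
Δh = 0.05880 + 0.079576 + 0.093312 + 0.079101 = 0.310789 m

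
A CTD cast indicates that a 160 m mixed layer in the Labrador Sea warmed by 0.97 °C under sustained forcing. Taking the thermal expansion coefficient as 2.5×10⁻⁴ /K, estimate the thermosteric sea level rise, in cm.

3.9 cm of thermosteric rise

Δh = αΔT·H = 2.5×10⁻⁴ × 0.97 × 160 = 0.03880 m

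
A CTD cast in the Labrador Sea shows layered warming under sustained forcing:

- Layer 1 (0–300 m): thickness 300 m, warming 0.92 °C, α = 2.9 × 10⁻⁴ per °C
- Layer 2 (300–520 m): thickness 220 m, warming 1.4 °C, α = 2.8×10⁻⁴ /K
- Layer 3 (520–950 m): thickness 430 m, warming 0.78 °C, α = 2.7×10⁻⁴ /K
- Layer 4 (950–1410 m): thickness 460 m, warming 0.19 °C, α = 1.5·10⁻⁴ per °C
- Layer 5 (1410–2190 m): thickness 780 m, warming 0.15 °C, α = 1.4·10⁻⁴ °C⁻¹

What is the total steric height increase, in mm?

286 mm

300 × 2.9×10⁻⁴ × 0.92 = 0.08004 m
300–520 m: 220 × 1.4 × 2.8×10⁻⁴ = 0.08624 m
Layer 3: 2.7×10⁻⁴ × 430 × 0.78 = 0.090558 m
950–1410 m: 0.19 × 460 × 1.5×10⁻⁴ = 0.01311 m
Layer 5: 780 × 1.4×10⁻⁴ × 0.15 = 0.01638 m
Δh = 0.08004 + 0.08624 + 0.090558 + 0.01311 + 0.01638 = 0.286328 m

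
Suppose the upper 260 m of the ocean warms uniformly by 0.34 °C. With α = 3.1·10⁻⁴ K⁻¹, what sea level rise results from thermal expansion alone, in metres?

Δh = αΔT·H = 3.1×10⁻⁴ × 0.34 × 260 = 0.027404 m

about 0.0274 m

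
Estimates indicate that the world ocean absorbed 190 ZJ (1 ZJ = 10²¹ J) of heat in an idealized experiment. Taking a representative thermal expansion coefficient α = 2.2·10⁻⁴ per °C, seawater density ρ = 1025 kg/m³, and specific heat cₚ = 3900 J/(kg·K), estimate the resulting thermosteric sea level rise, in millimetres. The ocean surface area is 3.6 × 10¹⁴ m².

Per unit area: Q = 190×10²¹ / (3.6×10¹⁴) ≈ 5.278×10⁸ J/m²
Δh = αQ/(ρcₚ) = 2.2×10⁻⁴ × 5.278×10⁸ / (1025 × 3900) ≈ 0.029047 m

about 29.0 mm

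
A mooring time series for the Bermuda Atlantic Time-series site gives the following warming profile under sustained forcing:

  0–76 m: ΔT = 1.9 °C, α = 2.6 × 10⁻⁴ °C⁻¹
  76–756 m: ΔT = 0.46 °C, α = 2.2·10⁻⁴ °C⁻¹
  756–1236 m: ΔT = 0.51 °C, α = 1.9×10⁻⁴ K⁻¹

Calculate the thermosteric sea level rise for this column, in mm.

Δh ≈ 153 mm

1.9 × 2.6×10⁻⁴ × 76 = 0.037544 m
680 × 0.46 × 2.2×10⁻⁴ = 0.068816 m
0.51 × 1.9×10⁻⁴ × 480 = 0.046512 m
Δh = 0.037544 + 0.068816 + 0.046512 = 0.152872 m ≈ 153 mm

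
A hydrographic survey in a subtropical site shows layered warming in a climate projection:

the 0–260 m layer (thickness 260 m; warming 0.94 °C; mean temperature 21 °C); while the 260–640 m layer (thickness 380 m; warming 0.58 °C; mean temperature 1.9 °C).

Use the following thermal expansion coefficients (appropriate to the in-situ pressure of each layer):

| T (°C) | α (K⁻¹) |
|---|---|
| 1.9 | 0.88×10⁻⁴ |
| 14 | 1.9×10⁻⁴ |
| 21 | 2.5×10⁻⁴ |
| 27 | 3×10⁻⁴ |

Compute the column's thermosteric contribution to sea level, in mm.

Δh ≈ 80.5 mm

Layer 1 at 21 °C → α = 2.5×10⁻⁴ K⁻¹
Layer 2 at 1.9 °C → α = 0.88×10⁻⁴ K⁻¹
0–260 m: 2.5×10⁻⁴ × 0.94 × 260 = 0.06110 m
0.58 × 380 × 0.88×10⁻⁴ = 0.0193952 m
Δh = 0.06110 + 0.0193952 = 0.0804952 m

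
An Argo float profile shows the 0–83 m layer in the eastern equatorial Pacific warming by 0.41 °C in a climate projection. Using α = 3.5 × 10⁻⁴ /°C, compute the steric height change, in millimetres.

about 11.9 mm

Δh = αΔT·H = 3.5×10⁻⁴ × 0.41 × 83 = 0.0119105 m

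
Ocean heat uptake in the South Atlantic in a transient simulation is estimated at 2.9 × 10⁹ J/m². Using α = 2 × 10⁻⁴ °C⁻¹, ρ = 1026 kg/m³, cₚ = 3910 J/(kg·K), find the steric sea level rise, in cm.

Δh = αQ/(ρcₚ) = 2×10⁻⁴ × 2.9×10⁹ / (1026 × 3910) ≈ 0.14458 m

Δh ≈ 14 cm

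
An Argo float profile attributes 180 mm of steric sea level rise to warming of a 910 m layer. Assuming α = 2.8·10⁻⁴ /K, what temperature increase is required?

ΔT = Δh/(αH) = 0.18 / (2.8×10⁻⁴ × 910) ≈ 0.7064 K

about 0.706 K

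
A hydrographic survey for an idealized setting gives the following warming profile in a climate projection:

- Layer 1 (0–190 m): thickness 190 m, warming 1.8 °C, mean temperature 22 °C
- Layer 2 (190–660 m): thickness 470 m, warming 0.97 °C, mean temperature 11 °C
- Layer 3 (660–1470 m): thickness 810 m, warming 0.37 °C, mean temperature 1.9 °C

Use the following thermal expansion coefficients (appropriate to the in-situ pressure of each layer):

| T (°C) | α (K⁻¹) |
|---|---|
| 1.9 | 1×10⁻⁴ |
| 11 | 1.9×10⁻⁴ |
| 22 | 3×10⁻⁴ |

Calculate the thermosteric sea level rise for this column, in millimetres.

220 mm

Layer 1 at 22 °C → α = 3×10⁻⁴ K⁻¹
Layer 2 at 11 °C → α = 1.9×10⁻⁴ K⁻¹
Layer 3 at 1.9 °C → α = 1×10⁻⁴ K⁻¹
190 × 1.8 × 3×10⁻⁴ = 0.10260 m
190–660 m: 1.9×10⁻⁴ × 470 × 0.97 = 0.086621 m
660–1470 m: 0.37 × 1×10⁻⁴ × 810 = 0.02997 m
Δh = 0.10260 + 0.086621 + 0.02997 = 0.219191 m ≈ 220 mm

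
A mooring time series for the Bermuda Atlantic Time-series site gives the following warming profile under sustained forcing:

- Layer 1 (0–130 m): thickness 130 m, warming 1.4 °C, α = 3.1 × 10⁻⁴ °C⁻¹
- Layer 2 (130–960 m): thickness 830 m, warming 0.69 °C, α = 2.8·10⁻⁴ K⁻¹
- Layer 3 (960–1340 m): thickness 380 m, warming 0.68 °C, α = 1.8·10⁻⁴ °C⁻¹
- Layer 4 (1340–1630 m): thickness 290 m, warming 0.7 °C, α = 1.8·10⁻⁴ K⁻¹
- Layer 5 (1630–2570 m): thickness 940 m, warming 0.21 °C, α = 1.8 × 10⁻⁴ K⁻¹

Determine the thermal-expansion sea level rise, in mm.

Δh ≈ 335 mm

1.4 × 130 × 3.1×10⁻⁴ = 0.05642 m
130–960 m: 0.69 × 830 × 2.8×10⁻⁴ = 0.160356 m
0.68 × 380 × 1.8×10⁻⁴ = 0.046512 m
1340–1630 m: 0.7 × 1.8×10⁻⁴ × 290 = 0.03654 m
1630–2570 m: 1.8×10⁻⁴ × 0.21 × 940 = 0.035532 m
Δh = 0.05642 + 0.160356 + 0.046512 + 0.03654 + 0.035532 = 0.33536 m ≈ 335 mm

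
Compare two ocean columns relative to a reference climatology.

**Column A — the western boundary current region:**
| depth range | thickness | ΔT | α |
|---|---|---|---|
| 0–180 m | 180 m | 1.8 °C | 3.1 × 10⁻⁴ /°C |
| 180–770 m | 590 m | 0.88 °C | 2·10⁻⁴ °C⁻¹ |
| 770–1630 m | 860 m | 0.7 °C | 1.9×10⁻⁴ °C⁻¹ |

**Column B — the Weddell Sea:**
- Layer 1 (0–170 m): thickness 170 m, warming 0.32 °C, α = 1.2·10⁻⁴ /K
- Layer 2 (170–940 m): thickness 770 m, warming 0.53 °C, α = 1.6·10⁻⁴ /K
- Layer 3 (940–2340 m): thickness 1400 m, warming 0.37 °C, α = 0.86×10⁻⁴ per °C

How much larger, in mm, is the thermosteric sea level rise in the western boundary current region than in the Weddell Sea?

202 mm

A 3.1×10⁻⁴ × 180 × 1.8 = 0.10044 m
A 180–770 m: 2×10⁻⁴ × 0.88 × 590 = 0.10384 m
A Layer 3: 0.7 × 1.9×10⁻⁴ × 860 = 0.11438 m
A total: 0.31866 m
B 0.32 × 1.2×10⁻⁴ × 170 = 0.006528 m
B Layer 2: 1.6×10⁻⁴ × 0.53 × 770 = 0.065296 m
B 1400 × 0.37 × 0.86×10⁻⁴ = 0.044548 m
B total: 0.116372 m
Difference: 0.31866 − 0.116372 = 0.202288 m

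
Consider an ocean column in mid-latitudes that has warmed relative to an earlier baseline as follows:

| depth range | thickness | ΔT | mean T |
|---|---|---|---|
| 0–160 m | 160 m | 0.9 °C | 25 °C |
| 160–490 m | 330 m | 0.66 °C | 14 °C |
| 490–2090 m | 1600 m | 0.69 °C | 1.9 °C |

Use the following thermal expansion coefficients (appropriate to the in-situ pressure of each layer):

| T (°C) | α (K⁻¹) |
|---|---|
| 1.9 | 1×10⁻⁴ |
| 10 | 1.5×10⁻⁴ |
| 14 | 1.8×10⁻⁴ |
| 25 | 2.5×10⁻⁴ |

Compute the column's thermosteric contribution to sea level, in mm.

Layer 1 at 25 °C → α = 2.5×10⁻⁴ K⁻¹
Layer 2 at 14 °C → α = 1.8×10⁻⁴ K⁻¹
Layer 3 at 1.9 °C → α = 1×10⁻⁴ K⁻¹
0–160 m: 0.9 × 160 × 2.5×10⁻⁴ = 0.03600 m
Layer 2: 330 × 1.8×10⁻⁴ × 0.66 = 0.039204 m
1×10⁻⁴ × 1600 × 0.69 = 0.11040 m
Δh = 0.03600 + 0.039204 + 0.11040 = 0.185604 m

186 mm of thermosteric rise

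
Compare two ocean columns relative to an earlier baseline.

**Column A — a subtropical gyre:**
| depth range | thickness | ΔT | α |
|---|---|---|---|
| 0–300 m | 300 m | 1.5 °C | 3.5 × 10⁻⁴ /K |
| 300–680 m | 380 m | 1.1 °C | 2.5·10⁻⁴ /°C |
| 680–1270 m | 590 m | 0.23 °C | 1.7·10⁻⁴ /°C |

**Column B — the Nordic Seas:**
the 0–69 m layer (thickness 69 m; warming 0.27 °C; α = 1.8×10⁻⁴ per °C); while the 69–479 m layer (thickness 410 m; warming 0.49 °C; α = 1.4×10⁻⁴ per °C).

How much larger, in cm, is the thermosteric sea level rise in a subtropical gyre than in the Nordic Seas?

Δh_A − Δh_B ≈ 25.4 cm

A 3.5×10⁻⁴ × 300 × 1.5 = 0.15750 m
A 2.5×10⁻⁴ × 1.1 × 380 = 0.10450 m
A 680–1270 m: 1.7×10⁻⁴ × 0.23 × 590 = 0.023069 m
A total: 0.285069 m
B 69 × 1.8×10⁻⁴ × 0.27 = 0.0033534 m
B 1.4×10⁻⁴ × 0.49 × 410 = 0.028126 m
B total: 0.0314794 m
Difference: 0.285069 − 0.0314794 = 0.2535896 m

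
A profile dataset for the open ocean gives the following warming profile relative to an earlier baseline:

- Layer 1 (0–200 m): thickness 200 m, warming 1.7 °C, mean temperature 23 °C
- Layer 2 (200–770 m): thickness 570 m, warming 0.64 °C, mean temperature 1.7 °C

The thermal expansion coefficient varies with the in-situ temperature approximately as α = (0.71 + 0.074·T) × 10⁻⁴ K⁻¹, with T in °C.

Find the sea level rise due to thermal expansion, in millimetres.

Layer 1: α = (0.71 + 0.074×23)×10⁻⁴ = 2.412×10⁻⁴ K⁻¹
Layer 2: α = (0.71 + 0.074×1.7)×10⁻⁴ = 0.8358×10⁻⁴ K⁻¹
1.7 × 200 × 2.412×10⁻⁴ = 0.082008 m
200–770 m: 0.8358×10⁻⁴ × 0.64 × 570 = 0.030489984 m
Δh = 0.082008 + 0.030489984 = 0.112497984 m

about 112 mm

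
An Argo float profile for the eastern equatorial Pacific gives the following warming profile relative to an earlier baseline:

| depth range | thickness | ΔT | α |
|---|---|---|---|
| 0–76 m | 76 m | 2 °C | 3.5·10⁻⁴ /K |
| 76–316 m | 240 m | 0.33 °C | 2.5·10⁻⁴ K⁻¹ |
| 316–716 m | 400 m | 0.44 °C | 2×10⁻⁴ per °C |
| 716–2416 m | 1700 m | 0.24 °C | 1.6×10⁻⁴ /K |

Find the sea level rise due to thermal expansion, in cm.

17 cm

0–76 m: 2 × 76 × 3.5×10⁻⁴ = 0.05320 m
76–316 m: 0.33 × 2.5×10⁻⁴ × 240 = 0.01980 m
2×10⁻⁴ × 0.44 × 400 = 0.03520 m
716–2416 m: 1700 × 1.6×10⁻⁴ × 0.24 = 0.06528 m
Δh = 0.05320 + 0.01980 + 0.03520 + 0.06528 = 0.17348 m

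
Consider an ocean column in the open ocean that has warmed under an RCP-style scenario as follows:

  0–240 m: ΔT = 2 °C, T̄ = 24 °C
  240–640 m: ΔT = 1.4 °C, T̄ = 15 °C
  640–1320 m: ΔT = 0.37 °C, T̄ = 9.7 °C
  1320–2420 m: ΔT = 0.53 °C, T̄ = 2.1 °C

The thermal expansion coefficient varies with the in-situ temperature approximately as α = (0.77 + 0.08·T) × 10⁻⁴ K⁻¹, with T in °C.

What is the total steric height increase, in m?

Δh ≈ 0.333 m

Layer 1: α = (0.77 + 0.08×24)×10⁻⁴ = 2.69×10⁻⁴ K⁻¹
Layer 2: α = (0.77 + 0.08×15)×10⁻⁴ = 1.97×10⁻⁴ K⁻¹
Layer 3: α = (0.77 + 0.08×9.7)×10⁻⁴ = 1.546×10⁻⁴ K⁻¹
Layer 4: α = (0.77 + 0.08×2.1)×10⁻⁴ = 0.938×10⁻⁴ K⁻¹
2 × 2.69×10⁻⁴ × 240 = 0.12912 m
1.97×10⁻⁴ × 400 × 1.4 = 0.11032 m
640–1320 m: 680 × 1.546×10⁻⁴ × 0.37 = 0.03889736 m
1320–2420 m: 1100 × 0.938×10⁻⁴ × 0.53 = 0.0546854 m
Δh = 0.12912 + 0.11032 + 0.03889736 + 0.0546854 = 0.33302276 m ≈ 0.333 m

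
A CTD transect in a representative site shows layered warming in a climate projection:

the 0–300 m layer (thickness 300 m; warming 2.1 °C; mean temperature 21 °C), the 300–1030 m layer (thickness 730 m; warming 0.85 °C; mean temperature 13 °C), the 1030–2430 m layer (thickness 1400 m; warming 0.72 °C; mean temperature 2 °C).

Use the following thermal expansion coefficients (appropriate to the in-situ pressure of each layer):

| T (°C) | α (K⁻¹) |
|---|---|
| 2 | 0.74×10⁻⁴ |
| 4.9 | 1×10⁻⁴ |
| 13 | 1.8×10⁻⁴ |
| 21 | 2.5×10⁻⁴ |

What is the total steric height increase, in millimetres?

Layer 1 at 21 °C → α = 2.5×10⁻⁴ K⁻¹
Layer 2 at 13 °C → α = 1.8×10⁻⁴ K⁻¹
Layer 3 at 2 °C → α = 0.74×10⁻⁴ K⁻¹
Layer 1: 2.1 × 2.5×10⁻⁴ × 300 = 0.15750 m
300–1030 m: 730 × 1.8×10⁻⁴ × 0.85 = 0.11169 m
Layer 3: 0.74×10⁻⁴ × 0.72 × 1400 = 0.074592 m
Δh = 0.15750 + 0.11169 + 0.074592 = 0.343782 m

340 mm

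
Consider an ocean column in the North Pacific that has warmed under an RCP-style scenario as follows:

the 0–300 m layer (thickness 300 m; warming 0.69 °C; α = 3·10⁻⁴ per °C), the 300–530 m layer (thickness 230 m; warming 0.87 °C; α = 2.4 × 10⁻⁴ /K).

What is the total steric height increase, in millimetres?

3×10⁻⁴ × 0.69 × 300 = 0.06210 m
0.87 × 2.4×10⁻⁴ × 230 = 0.048024 m
Δh = 0.06210 + 0.048024 = 0.110124 m

110 mm of thermosteric rise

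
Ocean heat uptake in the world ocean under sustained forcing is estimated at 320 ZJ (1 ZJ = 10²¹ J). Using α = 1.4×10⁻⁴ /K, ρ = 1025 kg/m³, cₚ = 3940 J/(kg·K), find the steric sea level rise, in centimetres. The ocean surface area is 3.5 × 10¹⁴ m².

3.17 cm

Per unit area: Q = 320×10²¹ / (3.5×10¹⁴) ≈ 9.143×10⁸ J/m²
Δh = αQ/(ρcₚ) = 1.4×10⁻⁴ × 9.143×10⁸ / (1025 × 3940) ≈ 0.031695 m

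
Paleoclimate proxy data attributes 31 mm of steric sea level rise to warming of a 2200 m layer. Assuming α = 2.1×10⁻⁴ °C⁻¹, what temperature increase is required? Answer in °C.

about 0.067 °C

ΔT = Δh/(αH) = 0.031 / (2.1×10⁻⁴ × 2200) ≈ 0.06710 °C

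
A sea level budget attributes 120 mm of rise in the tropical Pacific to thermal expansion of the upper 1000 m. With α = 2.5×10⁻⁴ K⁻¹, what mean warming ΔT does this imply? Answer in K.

ΔT = Δh/(αH) = 0.12 / (2.5×10⁻⁴ × 1000) = 0.4800 K

about 0.480 K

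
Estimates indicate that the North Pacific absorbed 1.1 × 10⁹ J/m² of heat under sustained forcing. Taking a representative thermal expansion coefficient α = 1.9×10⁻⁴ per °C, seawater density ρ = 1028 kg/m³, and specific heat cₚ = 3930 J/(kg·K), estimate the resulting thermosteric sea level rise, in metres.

Δh = αQ/(ρcₚ) = 1.9×10⁻⁴ × 1.1×10⁹ / (1028 × 3930) ≈ 0.051732 m

0.052 m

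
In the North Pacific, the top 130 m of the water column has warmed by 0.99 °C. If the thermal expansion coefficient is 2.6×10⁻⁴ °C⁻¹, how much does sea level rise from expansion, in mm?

Δh ≈ 33 mm

Δh = αΔT·H = 2.6×10⁻⁴ × 0.99 × 130 = 0.033462 m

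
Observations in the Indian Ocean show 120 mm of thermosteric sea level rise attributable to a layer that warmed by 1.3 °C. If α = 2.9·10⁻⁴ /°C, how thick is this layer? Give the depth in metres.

H = Δh/(αΔT) = 0.12 / (2.9×10⁻⁴ × 1.3) ≈ 318.3 m

H ≈ 318 m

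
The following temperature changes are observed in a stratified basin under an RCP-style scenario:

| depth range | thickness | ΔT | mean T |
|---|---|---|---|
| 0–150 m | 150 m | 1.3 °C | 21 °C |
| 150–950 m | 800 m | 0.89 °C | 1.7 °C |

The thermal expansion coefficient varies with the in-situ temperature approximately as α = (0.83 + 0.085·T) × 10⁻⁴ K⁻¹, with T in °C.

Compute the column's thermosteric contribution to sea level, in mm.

Layer 1: α = (0.83 + 0.085×21)×10⁻⁴ = 2.615×10⁻⁴ K⁻¹
Layer 2: α = (0.83 + 0.085×1.7)×10⁻⁴ = 0.9745×10⁻⁴ K⁻¹
0–150 m: 150 × 1.3 × 2.615×10⁻⁴ = 0.0509925 m
Layer 2: 0.89 × 0.9745×10⁻⁴ × 800 = 0.0693844 m
Δh = 0.0509925 + 0.0693844 = 0.1203769 m

120 mm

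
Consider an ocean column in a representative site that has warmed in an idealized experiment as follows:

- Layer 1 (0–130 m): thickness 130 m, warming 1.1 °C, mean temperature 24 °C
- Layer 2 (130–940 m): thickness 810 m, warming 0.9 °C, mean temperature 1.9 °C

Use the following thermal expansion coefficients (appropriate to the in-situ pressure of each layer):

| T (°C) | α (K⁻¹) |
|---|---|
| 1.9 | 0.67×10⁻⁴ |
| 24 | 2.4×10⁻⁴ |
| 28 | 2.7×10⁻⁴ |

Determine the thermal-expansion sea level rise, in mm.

Layer 1 at 24 °C → α = 2.4×10⁻⁴ K⁻¹
Layer 2 at 1.9 °C → α = 0.67×10⁻⁴ K⁻¹
Layer 1: 2.4×10⁻⁴ × 1.1 × 130 = 0.03432 m
0.9 × 0.67×10⁻⁴ × 810 = 0.048843 m
Δh = 0.03432 + 0.048843 = 0.083163 m

about 83.2 mm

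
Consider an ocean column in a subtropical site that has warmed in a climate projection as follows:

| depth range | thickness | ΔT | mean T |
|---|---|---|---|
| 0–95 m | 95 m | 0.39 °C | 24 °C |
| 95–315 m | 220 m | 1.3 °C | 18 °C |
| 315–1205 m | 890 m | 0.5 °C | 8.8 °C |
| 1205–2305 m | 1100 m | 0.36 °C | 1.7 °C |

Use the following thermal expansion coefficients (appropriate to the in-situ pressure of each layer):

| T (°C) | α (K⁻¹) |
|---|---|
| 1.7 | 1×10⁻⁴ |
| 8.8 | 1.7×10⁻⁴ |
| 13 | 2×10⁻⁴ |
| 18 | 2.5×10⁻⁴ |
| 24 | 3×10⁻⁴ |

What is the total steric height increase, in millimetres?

Layer 1 at 24 °C → α = 3×10⁻⁴ K⁻¹
Layer 2 at 18 °C → α = 2.5×10⁻⁴ K⁻¹
Layer 3 at 8.8 °C → α = 1.7×10⁻⁴ K⁻¹
Layer 4 at 1.7 °C → α = 1×10⁻⁴ K⁻¹
3×10⁻⁴ × 95 × 0.39 = 0.011115 m
220 × 2.5×10⁻⁴ × 1.3 = 0.07150 m
0.5 × 1.7×10⁻⁴ × 890 = 0.07565 m
1205–2305 m: 1100 × 1×10⁻⁴ × 0.36 = 0.03960 m
Δh = 0.011115 + 0.07150 + 0.07565 + 0.03960 = 0.197865 m ≈ 198 mm

Δh = 198 mm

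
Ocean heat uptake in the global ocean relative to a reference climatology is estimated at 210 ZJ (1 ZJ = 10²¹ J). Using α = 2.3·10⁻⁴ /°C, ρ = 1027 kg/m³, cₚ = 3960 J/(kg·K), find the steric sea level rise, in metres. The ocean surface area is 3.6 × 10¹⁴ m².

Per unit area: Q = 210×10²¹ / (3.6×10¹⁴) ≈ 5.833×10⁸ J/m²
Δh = αQ/(ρcₚ) = 2.3×10⁻⁴ × 5.833×10⁸ / (1027 × 3960) ≈ 0.032988 m

Δh = 0.0330 m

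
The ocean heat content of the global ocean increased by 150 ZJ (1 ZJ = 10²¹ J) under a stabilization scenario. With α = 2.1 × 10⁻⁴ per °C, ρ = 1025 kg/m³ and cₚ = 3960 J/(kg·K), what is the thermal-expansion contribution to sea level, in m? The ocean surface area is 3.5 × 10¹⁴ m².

0.022 m

Per unit area: Q = 150×10²¹ / (3.5×10¹⁴) ≈ 4.286×10⁸ J/m²
Δh = αQ/(ρcₚ) = 2.1×10⁻⁴ × 4.286×10⁸ / (1025 × 3960) ≈ 0.022174 m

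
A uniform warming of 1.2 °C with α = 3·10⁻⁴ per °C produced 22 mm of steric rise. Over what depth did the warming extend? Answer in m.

61.1 m

H = Δh/(αΔT) = 0.022 / (3×10⁻⁴ × 1.2) ≈ 61.11 m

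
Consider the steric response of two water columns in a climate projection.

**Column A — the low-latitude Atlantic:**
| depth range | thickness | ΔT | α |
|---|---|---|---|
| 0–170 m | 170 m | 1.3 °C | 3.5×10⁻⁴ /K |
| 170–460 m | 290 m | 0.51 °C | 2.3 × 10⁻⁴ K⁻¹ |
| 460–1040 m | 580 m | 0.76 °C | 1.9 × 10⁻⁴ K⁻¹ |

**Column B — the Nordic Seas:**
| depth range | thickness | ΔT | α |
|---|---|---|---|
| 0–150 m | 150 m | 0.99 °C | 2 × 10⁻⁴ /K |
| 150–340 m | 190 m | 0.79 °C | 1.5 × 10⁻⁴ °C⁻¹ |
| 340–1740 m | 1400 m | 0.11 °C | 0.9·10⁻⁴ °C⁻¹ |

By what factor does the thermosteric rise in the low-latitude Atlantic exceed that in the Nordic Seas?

3.0

A 3.5×10⁻⁴ × 170 × 1.3 = 0.07735 m
A 2.3×10⁻⁴ × 0.51 × 290 = 0.034017 m
A 460–1040 m: 580 × 1.9×10⁻⁴ × 0.76 = 0.083752 m
A total: 0.195119 m
B 0.99 × 150 × 2×10⁻⁴ = 0.02970 m
B 190 × 0.79 × 1.5×10⁻⁴ = 0.022515 m
B Layer 3: 1400 × 0.9×10⁻⁴ × 0.11 = 0.01386 m
B total: 0.066075 m
Ratio: 0.195119 / 0.066075 ≈ 2.953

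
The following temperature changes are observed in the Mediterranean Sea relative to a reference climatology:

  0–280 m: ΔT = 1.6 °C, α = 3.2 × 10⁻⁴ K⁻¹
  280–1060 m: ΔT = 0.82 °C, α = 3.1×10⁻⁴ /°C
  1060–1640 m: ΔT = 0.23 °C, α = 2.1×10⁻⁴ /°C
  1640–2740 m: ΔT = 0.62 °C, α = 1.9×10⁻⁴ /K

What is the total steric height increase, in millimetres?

0–280 m: 280 × 1.6 × 3.2×10⁻⁴ = 0.14336 m
3.1×10⁻⁴ × 0.82 × 780 = 0.198276 m
1060–1640 m: 580 × 2.1×10⁻⁴ × 0.23 = 0.028014 m
1640–2740 m: 1100 × 0.62 × 1.9×10⁻⁴ = 0.12958 m
Δh = 0.14336 + 0.198276 + 0.028014 + 0.12958 = 0.49923 m ≈ 499 mm

Δh ≈ 499 mm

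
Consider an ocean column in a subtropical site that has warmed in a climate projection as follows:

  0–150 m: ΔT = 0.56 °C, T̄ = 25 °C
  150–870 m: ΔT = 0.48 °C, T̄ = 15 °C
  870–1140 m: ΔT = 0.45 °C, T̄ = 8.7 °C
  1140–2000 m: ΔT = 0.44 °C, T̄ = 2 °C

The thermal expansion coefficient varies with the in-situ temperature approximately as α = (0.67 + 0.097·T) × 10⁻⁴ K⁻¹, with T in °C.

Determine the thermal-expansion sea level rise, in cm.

Layer 1: α = (0.67 + 0.097×25)×10⁻⁴ = 3.095×10⁻⁴ K⁻¹
Layer 2: α = (0.67 + 0.097×15)×10⁻⁴ = 2.125×10⁻⁴ K⁻¹
Layer 3: α = (0.67 + 0.097×8.7)×10⁻⁴ = 1.5139×10⁻⁴ K⁻¹
Layer 4: α = (0.67 + 0.097×2)×10⁻⁴ = 0.864×10⁻⁴ K⁻¹
Layer 1: 3.095×10⁻⁴ × 0.56 × 150 = 0.025998 m
Layer 2: 720 × 0.48 × 2.125×10⁻⁴ = 0.07344 m
Layer 3: 270 × 1.5139×10⁻⁴ × 0.45 = 0.018393885 m
1140–2000 m: 0.864×10⁻⁴ × 0.44 × 860 = 0.03269376 m
Δh = 0.025998 + 0.07344 + 0.018393885 + 0.03269376 = 0.150525645 m ≈ 15.1 cm

15.1 cm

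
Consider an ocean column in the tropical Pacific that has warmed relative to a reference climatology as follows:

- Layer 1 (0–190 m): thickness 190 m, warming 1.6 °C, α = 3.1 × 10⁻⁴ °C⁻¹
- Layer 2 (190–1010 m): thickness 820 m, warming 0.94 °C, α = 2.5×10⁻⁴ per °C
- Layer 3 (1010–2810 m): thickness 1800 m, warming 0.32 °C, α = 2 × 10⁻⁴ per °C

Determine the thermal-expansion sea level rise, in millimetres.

402 mm of thermosteric rise

0–190 m: 190 × 3.1×10⁻⁴ × 1.6 = 0.09424 m
Layer 2: 820 × 2.5×10⁻⁴ × 0.94 = 0.19270 m
Layer 3: 1800 × 2×10⁻⁴ × 0.32 = 0.11520 m
Δh = 0.09424 + 0.19270 + 0.11520 = 0.40214 m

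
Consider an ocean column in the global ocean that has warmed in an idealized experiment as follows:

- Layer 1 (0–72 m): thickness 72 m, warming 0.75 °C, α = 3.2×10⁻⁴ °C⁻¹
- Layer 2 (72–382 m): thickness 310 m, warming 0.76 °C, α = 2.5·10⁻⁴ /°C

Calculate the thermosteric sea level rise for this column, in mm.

0–72 m: 72 × 0.75 × 3.2×10⁻⁴ = 0.01728 m
Layer 2: 0.76 × 310 × 2.5×10⁻⁴ = 0.05890 m
Δh = 0.01728 + 0.05890 = 0.07618 m

Δh ≈ 76.2 mm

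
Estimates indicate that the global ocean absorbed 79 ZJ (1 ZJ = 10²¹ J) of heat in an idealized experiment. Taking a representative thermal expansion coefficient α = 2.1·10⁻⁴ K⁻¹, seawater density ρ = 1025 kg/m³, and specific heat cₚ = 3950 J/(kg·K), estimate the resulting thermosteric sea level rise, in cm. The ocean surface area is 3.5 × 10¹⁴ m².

Per unit area: Q = 79×10²¹ / (3.5×10¹⁴) ≈ 2.257×10⁸ J/m²
Δh = αQ/(ρcₚ) = 2.1×10⁻⁴ × 2.257×10⁸ / (1025 × 3950) ≈ 0.011707 m

1.2 cm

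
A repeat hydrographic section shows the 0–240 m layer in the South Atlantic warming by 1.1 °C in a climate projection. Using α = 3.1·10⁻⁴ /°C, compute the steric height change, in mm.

Δh = 81.8 mm

Δh = αΔT·H = 3.1×10⁻⁴ × 1.1 × 240 = 0.08184 m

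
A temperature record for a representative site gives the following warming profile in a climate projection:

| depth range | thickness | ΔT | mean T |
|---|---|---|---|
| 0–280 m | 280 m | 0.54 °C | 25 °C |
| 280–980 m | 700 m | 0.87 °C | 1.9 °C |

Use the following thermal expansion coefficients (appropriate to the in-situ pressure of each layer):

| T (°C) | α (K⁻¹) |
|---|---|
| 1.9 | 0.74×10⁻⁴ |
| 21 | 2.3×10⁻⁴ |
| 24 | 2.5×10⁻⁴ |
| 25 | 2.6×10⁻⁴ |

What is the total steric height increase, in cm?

about 8.4 cm

Layer 1 at 25 °C → α = 2.6×10⁻⁴ K⁻¹
Layer 2 at 1.9 °C → α = 0.74×10⁻⁴ K⁻¹
Layer 1: 0.54 × 2.6×10⁻⁴ × 280 = 0.039312 m
0.87 × 700 × 0.74×10⁻⁴ = 0.045066 m
Δh = 0.039312 + 0.045066 = 0.084378 m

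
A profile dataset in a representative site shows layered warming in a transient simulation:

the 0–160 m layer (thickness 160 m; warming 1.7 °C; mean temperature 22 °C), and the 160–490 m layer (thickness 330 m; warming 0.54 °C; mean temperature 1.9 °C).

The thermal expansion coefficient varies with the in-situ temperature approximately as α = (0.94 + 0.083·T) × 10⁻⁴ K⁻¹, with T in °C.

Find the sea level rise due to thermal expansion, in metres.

Layer 1: α = (0.94 + 0.083×22)×10⁻⁴ = 2.766×10⁻⁴ K⁻¹
Layer 2: α = (0.94 + 0.083×1.9)×10⁻⁴ = 1.0977×10⁻⁴ K⁻¹
Layer 1: 2.766×10⁻⁴ × 1.7 × 160 = 0.0752352 m
0.54 × 1.0977×10⁻⁴ × 330 = 0.019561014 m
Δh = 0.0752352 + 0.019561014 = 0.094796214 m

Δh ≈ 0.0948 m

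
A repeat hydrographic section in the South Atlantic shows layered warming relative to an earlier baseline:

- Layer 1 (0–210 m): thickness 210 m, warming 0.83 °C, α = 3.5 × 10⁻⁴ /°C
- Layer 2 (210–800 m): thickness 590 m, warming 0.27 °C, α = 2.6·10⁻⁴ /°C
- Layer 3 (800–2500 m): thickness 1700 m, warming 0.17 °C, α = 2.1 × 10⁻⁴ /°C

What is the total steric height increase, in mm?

0.83 × 210 × 3.5×10⁻⁴ = 0.061005 m
Layer 2: 2.6×10⁻⁴ × 590 × 0.27 = 0.041418 m
2.1×10⁻⁴ × 0.17 × 1700 = 0.06069 m
Δh = 0.061005 + 0.041418 + 0.06069 = 0.163113 m

about 160 mm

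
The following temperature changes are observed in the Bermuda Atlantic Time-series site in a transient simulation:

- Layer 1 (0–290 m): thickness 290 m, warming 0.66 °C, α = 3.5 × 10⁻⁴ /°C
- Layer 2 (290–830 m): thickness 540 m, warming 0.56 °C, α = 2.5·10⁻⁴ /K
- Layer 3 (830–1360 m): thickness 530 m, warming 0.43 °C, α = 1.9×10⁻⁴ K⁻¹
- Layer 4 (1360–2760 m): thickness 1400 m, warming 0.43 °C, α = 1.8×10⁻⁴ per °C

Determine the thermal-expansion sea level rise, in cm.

Layer 1: 0.66 × 3.5×10⁻⁴ × 290 = 0.06699 m
Layer 2: 2.5×10⁻⁴ × 0.56 × 540 = 0.07560 m
830–1360 m: 0.43 × 530 × 1.9×10⁻⁴ = 0.043301 m
1360–2760 m: 1400 × 0.43 × 1.8×10⁻⁴ = 0.10836 m
Δh = 0.06699 + 0.07560 + 0.043301 + 0.10836 = 0.294251 m

29 cm of thermosteric rise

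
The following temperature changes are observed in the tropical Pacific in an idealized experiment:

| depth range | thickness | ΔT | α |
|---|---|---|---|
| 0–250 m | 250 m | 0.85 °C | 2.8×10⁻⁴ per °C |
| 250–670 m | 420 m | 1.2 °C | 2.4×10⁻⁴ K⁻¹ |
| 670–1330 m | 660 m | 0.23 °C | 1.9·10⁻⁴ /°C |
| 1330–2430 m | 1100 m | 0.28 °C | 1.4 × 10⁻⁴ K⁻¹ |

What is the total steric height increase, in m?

0.25 m of thermosteric rise

0–250 m: 250 × 0.85 × 2.8×10⁻⁴ = 0.05950 m
Layer 2: 2.4×10⁻⁴ × 1.2 × 420 = 0.12096 m
0.23 × 660 × 1.9×10⁻⁴ = 0.028842 m
1.4×10⁻⁴ × 0.28 × 1100 = 0.04312 m
Δh = 0.05950 + 0.12096 + 0.028842 + 0.04312 = 0.252422 m ≈ 0.25 m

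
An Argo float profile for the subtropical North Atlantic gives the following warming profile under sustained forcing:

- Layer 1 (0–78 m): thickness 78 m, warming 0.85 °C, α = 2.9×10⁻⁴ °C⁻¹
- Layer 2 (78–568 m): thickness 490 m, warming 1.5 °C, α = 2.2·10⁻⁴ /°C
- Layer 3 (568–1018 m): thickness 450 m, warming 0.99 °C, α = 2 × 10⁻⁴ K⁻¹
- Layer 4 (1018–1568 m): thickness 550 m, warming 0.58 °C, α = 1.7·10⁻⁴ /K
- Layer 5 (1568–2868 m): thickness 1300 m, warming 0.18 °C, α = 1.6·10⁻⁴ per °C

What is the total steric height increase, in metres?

2.9×10⁻⁴ × 0.85 × 78 = 0.019227 m
78–568 m: 1.5 × 490 × 2.2×10⁻⁴ = 0.16170 m
Layer 3: 2×10⁻⁴ × 450 × 0.99 = 0.08910 m
Layer 4: 1.7×10⁻⁴ × 0.58 × 550 = 0.05423 m
1300 × 0.18 × 1.6×10⁻⁴ = 0.03744 m
Δh = 0.019227 + 0.16170 + 0.08910 + 0.05423 + 0.03744 = 0.361697 m ≈ 0.362 m

Δh = 0.362 m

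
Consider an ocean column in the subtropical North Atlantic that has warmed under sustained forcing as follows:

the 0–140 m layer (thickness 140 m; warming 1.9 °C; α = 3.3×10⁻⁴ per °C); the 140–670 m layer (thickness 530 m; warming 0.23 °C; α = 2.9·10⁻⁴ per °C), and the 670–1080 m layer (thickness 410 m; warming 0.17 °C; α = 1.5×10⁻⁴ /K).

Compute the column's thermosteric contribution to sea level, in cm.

140 × 1.9 × 3.3×10⁻⁴ = 0.08778 m
140–670 m: 530 × 2.9×10⁻⁴ × 0.23 = 0.035351 m
670–1080 m: 410 × 1.5×10⁻⁴ × 0.17 = 0.010455 m
Δh = 0.08778 + 0.035351 + 0.010455 = 0.133586 m

13 cm of thermosteric rise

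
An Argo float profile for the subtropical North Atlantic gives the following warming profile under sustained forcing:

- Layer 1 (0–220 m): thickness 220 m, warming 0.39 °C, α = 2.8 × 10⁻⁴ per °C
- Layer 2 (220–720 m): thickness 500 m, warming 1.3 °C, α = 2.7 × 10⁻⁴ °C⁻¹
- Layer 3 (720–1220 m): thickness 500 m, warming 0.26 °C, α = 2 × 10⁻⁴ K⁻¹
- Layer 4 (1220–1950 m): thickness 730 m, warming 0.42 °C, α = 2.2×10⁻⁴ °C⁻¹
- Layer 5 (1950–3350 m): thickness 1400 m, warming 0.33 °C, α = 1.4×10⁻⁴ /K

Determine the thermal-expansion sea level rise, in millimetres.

Layer 1: 0.39 × 2.8×10⁻⁴ × 220 = 0.024024 m
220–720 m: 500 × 1.3 × 2.7×10⁻⁴ = 0.17550 m
720–1220 m: 2×10⁻⁴ × 500 × 0.26 = 0.02600 m
0.42 × 2.2×10⁻⁴ × 730 = 0.067452 m
1950–3350 m: 1400 × 0.33 × 1.4×10⁻⁴ = 0.06468 m
Δh = 0.024024 + 0.17550 + 0.02600 + 0.067452 + 0.06468 = 0.357656 m

358 mm of thermosteric rise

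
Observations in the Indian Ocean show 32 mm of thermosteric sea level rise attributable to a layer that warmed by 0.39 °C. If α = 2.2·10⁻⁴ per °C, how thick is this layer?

H ≈ 373 m

H = Δh/(αΔT) = 0.032 / (2.2×10⁻⁴ × 0.39) ≈ 373.0 m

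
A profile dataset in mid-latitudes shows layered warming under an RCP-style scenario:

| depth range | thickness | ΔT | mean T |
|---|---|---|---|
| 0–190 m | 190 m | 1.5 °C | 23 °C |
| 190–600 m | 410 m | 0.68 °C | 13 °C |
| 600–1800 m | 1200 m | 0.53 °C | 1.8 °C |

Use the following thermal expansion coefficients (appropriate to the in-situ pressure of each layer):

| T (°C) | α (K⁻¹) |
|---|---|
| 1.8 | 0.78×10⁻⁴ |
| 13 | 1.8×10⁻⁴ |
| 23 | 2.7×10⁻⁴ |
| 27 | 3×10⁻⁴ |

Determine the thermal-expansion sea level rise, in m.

about 0.177 m

Layer 1 at 23 °C → α = 2.7×10⁻⁴ K⁻¹
Layer 2 at 13 °C → α = 1.8×10⁻⁴ K⁻¹
Layer 3 at 1.8 °C → α = 0.78×10⁻⁴ K⁻¹
190 × 2.7×10⁻⁴ × 1.5 = 0.07695 m
190–600 m: 1.8×10⁻⁴ × 0.68 × 410 = 0.050184 m
Layer 3: 0.78×10⁻⁴ × 1200 × 0.53 = 0.049608 m
Δh = 0.07695 + 0.050184 + 0.049608 = 0.176742 m ≈ 0.177 m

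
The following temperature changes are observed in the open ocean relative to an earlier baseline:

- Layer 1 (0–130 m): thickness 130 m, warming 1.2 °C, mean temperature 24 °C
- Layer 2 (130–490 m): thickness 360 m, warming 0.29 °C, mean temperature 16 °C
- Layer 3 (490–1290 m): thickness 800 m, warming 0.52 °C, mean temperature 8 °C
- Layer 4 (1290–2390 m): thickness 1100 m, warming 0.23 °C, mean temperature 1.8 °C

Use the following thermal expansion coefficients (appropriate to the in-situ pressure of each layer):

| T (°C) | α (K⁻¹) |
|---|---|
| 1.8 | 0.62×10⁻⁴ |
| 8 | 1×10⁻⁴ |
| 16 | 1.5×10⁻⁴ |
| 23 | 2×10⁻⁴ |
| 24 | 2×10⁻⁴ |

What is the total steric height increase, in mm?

Layer 1 at 24 °C → α = 2×10⁻⁴ K⁻¹
Layer 2 at 16 °C → α = 1.5×10⁻⁴ K⁻¹
Layer 3 at 8 °C → α = 1×10⁻⁴ K⁻¹
Layer 4 at 1.8 °C → α = 0.62×10⁻⁴ K⁻¹
0–130 m: 130 × 1.2 × 2×10⁻⁴ = 0.03120 m
Layer 2: 0.29 × 1.5×10⁻⁴ × 360 = 0.01566 m
800 × 1×10⁻⁴ × 0.52 = 0.04160 m
0.62×10⁻⁴ × 0.23 × 1100 = 0.015686 m
Δh = 0.03120 + 0.01566 + 0.04160 + 0.015686 = 0.104146 m ≈ 104 mm

104 mm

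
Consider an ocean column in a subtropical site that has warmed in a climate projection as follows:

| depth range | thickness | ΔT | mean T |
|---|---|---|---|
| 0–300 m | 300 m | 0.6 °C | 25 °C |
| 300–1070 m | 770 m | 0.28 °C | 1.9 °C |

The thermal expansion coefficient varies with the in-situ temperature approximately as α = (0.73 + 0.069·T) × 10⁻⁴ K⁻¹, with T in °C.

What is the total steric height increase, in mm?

Δh ≈ 63 mm

Layer 1: α = (0.73 + 0.069×25)×10⁻⁴ = 2.455×10⁻⁴ K⁻¹
Layer 2: α = (0.73 + 0.069×1.9)×10⁻⁴ = 0.8611×10⁻⁴ K⁻¹
Layer 1: 2.455×10⁻⁴ × 0.6 × 300 = 0.04419 m
300–1070 m: 0.28 × 0.8611×10⁻⁴ × 770 = 0.018565316 m
Δh = 0.04419 + 0.018565316 = 0.062755316 m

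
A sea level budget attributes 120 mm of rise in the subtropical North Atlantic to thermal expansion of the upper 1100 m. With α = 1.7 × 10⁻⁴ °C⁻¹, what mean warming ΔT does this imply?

ΔT = Δh/(αH) = 0.12 / (1.7×10⁻⁴ × 1100) ≈ 0.6417 °C

ΔT ≈ 0.642 °C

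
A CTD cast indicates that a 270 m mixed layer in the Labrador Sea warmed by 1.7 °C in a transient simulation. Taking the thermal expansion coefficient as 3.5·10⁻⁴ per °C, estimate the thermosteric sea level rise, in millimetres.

Δh = αΔT·H = 3.5×10⁻⁴ × 1.7 × 270 = 0.16065 m

Δh ≈ 161 mm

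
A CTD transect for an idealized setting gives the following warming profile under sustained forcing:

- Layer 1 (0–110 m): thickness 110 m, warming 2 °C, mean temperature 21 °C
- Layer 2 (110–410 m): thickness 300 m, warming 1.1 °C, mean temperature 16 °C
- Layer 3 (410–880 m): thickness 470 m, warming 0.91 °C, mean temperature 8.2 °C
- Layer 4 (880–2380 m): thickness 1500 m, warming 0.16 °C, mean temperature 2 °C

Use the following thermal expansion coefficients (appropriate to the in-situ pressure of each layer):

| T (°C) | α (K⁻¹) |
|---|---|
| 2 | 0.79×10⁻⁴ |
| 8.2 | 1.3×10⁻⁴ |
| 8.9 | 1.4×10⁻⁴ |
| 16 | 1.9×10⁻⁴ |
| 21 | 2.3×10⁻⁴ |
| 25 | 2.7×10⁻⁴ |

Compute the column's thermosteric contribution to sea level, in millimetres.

Δh ≈ 190 mm

Layer 1 at 21 °C → α = 2.3×10⁻⁴ K⁻¹
Layer 2 at 16 °C → α = 1.9×10⁻⁴ K⁻¹
Layer 3 at 8.2 °C → α = 1.3×10⁻⁴ K⁻¹
Layer 4 at 2 °C → α = 0.79×10⁻⁴ K⁻¹
0–110 m: 2 × 110 × 2.3×10⁻⁴ = 0.05060 m
1.9×10⁻⁴ × 1.1 × 300 = 0.06270 m
Layer 3: 1.3×10⁻⁴ × 0.91 × 470 = 0.055601 m
0.79×10⁻⁴ × 1500 × 0.16 = 0.01896 m
Δh = 0.05060 + 0.06270 + 0.055601 + 0.01896 = 0.187861 m ≈ 190 mm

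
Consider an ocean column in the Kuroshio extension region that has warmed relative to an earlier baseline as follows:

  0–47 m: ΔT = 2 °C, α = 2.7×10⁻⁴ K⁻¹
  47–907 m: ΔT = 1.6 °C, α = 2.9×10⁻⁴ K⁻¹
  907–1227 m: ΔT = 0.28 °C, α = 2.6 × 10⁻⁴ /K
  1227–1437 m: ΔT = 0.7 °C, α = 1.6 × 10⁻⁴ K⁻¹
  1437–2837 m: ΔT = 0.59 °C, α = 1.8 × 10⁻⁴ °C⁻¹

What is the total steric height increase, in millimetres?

Layer 1: 2 × 2.7×10⁻⁴ × 47 = 0.02538 m
47–907 m: 860 × 2.9×10⁻⁴ × 1.6 = 0.39904 m
907–1227 m: 2.6×10⁻⁴ × 0.28 × 320 = 0.023296 m
0.7 × 1.6×10⁻⁴ × 210 = 0.02352 m
1437–2837 m: 1.8×10⁻⁴ × 0.59 × 1400 = 0.14868 m
Δh = 0.02538 + 0.39904 + 0.023296 + 0.02352 + 0.14868 = 0.619916 m ≈ 620 mm

620 mm of thermosteric rise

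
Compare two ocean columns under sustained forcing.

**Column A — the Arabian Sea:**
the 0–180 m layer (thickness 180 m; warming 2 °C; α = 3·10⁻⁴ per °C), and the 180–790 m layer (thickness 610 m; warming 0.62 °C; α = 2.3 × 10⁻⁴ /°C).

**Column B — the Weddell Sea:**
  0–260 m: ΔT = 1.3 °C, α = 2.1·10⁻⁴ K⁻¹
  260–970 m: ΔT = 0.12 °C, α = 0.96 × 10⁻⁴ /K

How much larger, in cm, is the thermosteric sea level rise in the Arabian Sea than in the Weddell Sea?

12 cm larger

A Layer 1: 2 × 180 × 3×10⁻⁴ = 0.10800 m
A 180–790 m: 2.3×10⁻⁴ × 610 × 0.62 = 0.086986 m
A total: 0.194986 m
B Layer 1: 260 × 1.3 × 2.1×10⁻⁴ = 0.07098 m
B 260–970 m: 710 × 0.96×10⁻⁴ × 0.12 = 0.0081792 m
B total: 0.0791592 m
Difference: 0.194986 − 0.0791592 = 0.1158268 m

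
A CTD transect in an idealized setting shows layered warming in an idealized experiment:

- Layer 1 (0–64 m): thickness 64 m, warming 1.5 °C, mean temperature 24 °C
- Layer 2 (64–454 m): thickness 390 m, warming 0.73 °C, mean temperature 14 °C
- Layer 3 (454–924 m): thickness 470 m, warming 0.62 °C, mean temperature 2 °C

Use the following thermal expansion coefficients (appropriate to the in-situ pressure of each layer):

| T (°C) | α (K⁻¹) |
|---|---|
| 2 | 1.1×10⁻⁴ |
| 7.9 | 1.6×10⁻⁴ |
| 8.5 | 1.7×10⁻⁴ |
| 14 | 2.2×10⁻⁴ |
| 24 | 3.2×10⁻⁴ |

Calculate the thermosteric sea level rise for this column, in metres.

Δh ≈ 0.125 m

Layer 1 at 24 °C → α = 3.2×10⁻⁴ K⁻¹
Layer 2 at 14 °C → α = 2.2×10⁻⁴ K⁻¹
Layer 3 at 2 °C → α = 1.1×10⁻⁴ K⁻¹
0–64 m: 1.5 × 3.2×10⁻⁴ × 64 = 0.03072 m
64–454 m: 2.2×10⁻⁴ × 390 × 0.73 = 0.062634 m
Layer 3: 1.1×10⁻⁴ × 470 × 0.62 = 0.032054 m
Δh = 0.03072 + 0.062634 + 0.032054 = 0.125408 m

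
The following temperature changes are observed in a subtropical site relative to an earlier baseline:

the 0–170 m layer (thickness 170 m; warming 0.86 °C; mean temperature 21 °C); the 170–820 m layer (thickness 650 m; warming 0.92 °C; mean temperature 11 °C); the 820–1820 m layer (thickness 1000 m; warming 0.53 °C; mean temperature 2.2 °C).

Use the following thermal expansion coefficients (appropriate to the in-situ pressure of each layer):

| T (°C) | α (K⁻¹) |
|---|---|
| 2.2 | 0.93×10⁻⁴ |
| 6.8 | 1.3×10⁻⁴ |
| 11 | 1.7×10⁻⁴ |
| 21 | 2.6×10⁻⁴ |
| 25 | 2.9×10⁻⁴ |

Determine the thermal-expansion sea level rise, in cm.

19 cm

Layer 1 at 21 °C → α = 2.6×10⁻⁴ K⁻¹
Layer 2 at 11 °C → α = 1.7×10⁻⁴ K⁻¹
Layer 3 at 2.2 °C → α = 0.93×10⁻⁴ K⁻¹
Layer 1: 0.86 × 2.6×10⁻⁴ × 170 = 0.038012 m
170–820 m: 0.92 × 650 × 1.7×10⁻⁴ = 0.10166 m
0.53 × 1000 × 0.93×10⁻⁴ = 0.04929 m
Δh = 0.038012 + 0.10166 + 0.04929 = 0.188962 m ≈ 19 cm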